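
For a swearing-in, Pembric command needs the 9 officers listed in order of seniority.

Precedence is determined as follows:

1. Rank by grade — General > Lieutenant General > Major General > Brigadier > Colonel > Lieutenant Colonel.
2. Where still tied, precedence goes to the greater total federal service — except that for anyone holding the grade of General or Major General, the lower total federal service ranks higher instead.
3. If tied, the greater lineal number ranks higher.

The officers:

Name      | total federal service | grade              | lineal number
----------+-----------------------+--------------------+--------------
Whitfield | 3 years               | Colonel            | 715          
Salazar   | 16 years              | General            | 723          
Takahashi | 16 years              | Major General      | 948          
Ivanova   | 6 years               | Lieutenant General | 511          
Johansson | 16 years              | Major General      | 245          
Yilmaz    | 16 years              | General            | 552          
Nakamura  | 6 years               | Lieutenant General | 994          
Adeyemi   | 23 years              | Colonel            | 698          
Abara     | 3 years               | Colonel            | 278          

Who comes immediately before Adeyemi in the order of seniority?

By grade: Salazar and Yilmaz (General); then Nakamura and Ivanova (Lieutenant General); then Takahashi and Johansson (Major General); then Adeyemi, Whitfield and Abara (Colonel).
Salazar and Yilmaz both have total federal service 16 years, so the next rule applies.
Among Salazar and Yilmaz, by lineal number (higher first): Salazar (723) before Yilmaz (552).
Nakamura and Ivanova both have total federal service 6 years, so the next rule applies.
Among Nakamura and Ivanova, by lineal number (higher first): Nakamura (994) before Ivanova (511).
Takahashi and Johansson both have total federal service 16 years, so the next rule applies.
Among Takahashi and Johansson, by lineal number (higher first): Takahashi (948) before Johansson (245).
Among Adeyemi, Whitfield and Abara, by total federal service (higher first): Adeyemi (23 years) before Whitfield and Abara (3 years).
Among Whitfield and Abara, by lineal number (higher first): Whitfield (715) before Abara (278).
Order: Salazar, Yilmaz, Nakamura, Ivanova, Takahashi, Johansson, Adeyemi, Whitfield, Abara.

Johansson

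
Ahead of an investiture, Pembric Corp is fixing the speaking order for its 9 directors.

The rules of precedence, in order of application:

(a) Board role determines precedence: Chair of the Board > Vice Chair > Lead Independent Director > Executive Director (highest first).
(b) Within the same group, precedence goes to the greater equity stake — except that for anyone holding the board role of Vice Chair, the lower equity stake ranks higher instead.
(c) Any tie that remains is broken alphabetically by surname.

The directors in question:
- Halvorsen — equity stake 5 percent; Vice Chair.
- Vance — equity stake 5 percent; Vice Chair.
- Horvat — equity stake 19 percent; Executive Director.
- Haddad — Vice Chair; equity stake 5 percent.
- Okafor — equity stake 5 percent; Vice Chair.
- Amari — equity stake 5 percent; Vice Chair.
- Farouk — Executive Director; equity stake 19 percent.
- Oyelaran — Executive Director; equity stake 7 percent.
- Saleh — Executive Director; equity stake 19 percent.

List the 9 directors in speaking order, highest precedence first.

By board role: Amari, Haddad, Halvorsen, Okafor and Vance (Vice Chair); then Farouk, Horvat, Saleh and Oyelaran (Executive Director).
Amari, Haddad, Halvorsen, Okafor and Vance all have equity stake 5 percent, so the next rule applies.
Among Amari, Haddad, Halvorsen, Okafor and Vance, alphabetically by surname: Amari before Haddad before Halvorsen before Okafor before Vance.
Among Farouk, Horvat, Saleh and Oyelaran, by equity stake (higher first): Farouk, Horvat and Saleh (19 percent) before Oyelaran (7 percent).
Among Farouk, Horvat and Saleh, alphabetically by surname: Farouk before Horvat before Saleh.
Full order: Amari, Haddad, Halvorsen, Okafor, Vance, Farouk, Horvat, Saleh, Oyelaran.

Amari, Haddad, Halvorsen, Okafor, Vance, Farouk, Horvat, Saleh, Oyelaran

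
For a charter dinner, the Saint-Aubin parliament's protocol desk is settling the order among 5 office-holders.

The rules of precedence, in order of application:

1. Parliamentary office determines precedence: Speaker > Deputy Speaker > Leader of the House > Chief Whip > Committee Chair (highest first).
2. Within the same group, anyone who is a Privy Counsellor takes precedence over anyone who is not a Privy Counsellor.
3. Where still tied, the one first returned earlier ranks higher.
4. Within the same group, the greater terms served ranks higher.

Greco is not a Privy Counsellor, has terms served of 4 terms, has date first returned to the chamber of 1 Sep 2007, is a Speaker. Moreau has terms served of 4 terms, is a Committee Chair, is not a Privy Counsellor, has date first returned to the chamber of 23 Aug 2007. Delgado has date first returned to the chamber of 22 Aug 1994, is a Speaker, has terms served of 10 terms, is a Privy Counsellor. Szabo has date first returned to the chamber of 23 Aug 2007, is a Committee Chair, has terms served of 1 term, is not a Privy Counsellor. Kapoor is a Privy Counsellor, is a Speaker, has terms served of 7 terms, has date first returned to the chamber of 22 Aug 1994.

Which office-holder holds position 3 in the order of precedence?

Greco

By parliamentary office: Delgado, Kapoor and Greco (Speaker); then Moreau and Szabo (Committee Chair).
Among Delgado, Kapoor and Greco, a Privy Counsellor before not a Privy Counsellor: Delgado and Kapoor (a Privy Counsellor) before Greco (not a Privy Counsellor).
Delgado and Kapoor both have date first returned to the chamber 22 Aug 1994, so the next rule applies.
Among Delgado and Kapoor, by terms served (higher first): Delgado (10 terms) before Kapoor (7 terms).
Moreau and Szabo are each not a Privy Counsellor, so the next rule applies.
Moreau and Szabo both have date first returned to the chamber 23 Aug 2007, so the next rule applies.
Among Moreau and Szabo, by terms served (higher first): Moreau (4 terms) before Szabo (1 term).
Order: Delgado, Kapoor, Greco, Moreau, Szabo.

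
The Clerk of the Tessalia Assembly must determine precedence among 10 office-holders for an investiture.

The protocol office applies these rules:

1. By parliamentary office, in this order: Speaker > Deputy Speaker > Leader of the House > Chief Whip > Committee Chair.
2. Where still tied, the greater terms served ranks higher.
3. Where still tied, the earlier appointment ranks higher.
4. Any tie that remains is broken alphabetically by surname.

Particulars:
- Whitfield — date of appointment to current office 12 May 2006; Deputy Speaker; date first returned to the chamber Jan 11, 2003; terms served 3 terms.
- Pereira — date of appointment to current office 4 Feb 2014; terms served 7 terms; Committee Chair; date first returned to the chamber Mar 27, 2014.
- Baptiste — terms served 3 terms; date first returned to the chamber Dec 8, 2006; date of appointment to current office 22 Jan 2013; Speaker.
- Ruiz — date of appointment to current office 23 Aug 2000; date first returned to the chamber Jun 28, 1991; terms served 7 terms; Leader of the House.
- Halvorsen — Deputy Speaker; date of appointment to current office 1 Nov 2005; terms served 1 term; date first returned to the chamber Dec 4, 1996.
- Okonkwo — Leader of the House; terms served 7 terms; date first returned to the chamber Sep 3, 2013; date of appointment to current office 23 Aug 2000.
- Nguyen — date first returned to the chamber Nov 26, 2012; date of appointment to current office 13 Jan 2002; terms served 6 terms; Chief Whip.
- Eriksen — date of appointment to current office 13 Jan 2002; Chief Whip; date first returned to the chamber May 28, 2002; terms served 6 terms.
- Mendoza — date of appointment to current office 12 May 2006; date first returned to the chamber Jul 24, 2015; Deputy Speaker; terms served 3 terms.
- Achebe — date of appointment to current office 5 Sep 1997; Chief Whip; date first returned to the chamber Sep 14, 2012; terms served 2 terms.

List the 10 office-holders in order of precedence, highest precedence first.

By parliamentary office: Baptiste (Speaker); then Mendoza, Whitfield and Halvorsen (Deputy Speaker); then Okonkwo and Ruiz (Leader of the House); then Eriksen, Nguyen and Achebe (Chief Whip); then Pereira (Committee Chair).
Among Mendoza, Whitfield and Halvorsen, by terms served (higher first): Mendoza and Whitfield (3 terms) before Halvorsen (1 term).
Mendoza and Whitfield both have date of appointment to current office 12 May 2006, so the next rule applies.
Among Mendoza and Whitfield, alphabetically by surname: Mendoza before Whitfield.
Okonkwo and Ruiz both have terms served 7 terms, so the next rule applies.
Okonkwo and Ruiz both have date of appointment to current office 23 Aug 2000, so the next rule applies.
Among Okonkwo and Ruiz, alphabetically by surname: Okonkwo before Ruiz.
Among Eriksen, Nguyen and Achebe, by terms served (higher first): Eriksen and Nguyen (6 terms) before Achebe (2 terms).
Eriksen and Nguyen both have date of appointment to current office 13 Jan 2002, so the next rule applies.
Among Eriksen and Nguyen, alphabetically by surname: Eriksen before Nguyen.
Full order: Baptiste, Mendoza, Whitfield, Halvorsen, Okonkwo, Ruiz, Eriksen, Nguyen, Achebe, Pereira.

Baptiste, Mendoza, Whitfield, Halvorsen, Okonkwo, Ruiz, Eriksen, Nguyen, Achebe, Pereira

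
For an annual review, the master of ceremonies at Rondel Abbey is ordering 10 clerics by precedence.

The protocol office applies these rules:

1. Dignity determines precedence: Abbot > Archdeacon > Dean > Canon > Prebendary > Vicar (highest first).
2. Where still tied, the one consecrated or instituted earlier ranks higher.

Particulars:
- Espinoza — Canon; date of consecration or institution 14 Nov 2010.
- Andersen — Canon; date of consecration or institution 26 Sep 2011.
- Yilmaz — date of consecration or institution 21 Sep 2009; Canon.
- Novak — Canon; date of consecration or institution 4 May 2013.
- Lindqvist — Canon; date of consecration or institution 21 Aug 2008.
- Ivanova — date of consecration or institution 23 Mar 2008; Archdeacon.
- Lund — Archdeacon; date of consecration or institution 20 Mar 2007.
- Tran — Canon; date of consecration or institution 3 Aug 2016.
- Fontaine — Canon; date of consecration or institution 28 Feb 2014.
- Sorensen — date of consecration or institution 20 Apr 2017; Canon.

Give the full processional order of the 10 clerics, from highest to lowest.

Lund, Ivanova, Lindqvist, Yilmaz, Espinoza, Andersen, Novak, Fontaine, Tran, Sorensen

By dignity: Lund and Ivanova (Archdeacon); then Lindqvist, Yilmaz, Espinoza, Andersen, Novak, Fontaine, Tran and Sorensen (Canon).
Among Lund and Ivanova, by date of consecration or institution (earlier first): Lund (20 Mar 2007) before Ivanova (23 Mar 2008).
Among Lindqvist, Yilmaz, Espinoza, Andersen, Novak, Fontaine, Tran and Sorensen, by date of consecration or institution (earlier first): Lindqvist (21 Aug 2008) before Yilmaz (21 Sep 2009) before Espinoza (14 Nov 2010) before Andersen (26 Sep 2011) before Novak (4 May 2013) before Fontaine (28 Feb 2014) before Tran (3 Aug 2016) before Sorensen (20 Apr 2017).
Full order: Lund, Ivanova, Lindqvist, Yilmaz, Espinoza, Andersen, Novak, Fontaine, Tran, Sorensen.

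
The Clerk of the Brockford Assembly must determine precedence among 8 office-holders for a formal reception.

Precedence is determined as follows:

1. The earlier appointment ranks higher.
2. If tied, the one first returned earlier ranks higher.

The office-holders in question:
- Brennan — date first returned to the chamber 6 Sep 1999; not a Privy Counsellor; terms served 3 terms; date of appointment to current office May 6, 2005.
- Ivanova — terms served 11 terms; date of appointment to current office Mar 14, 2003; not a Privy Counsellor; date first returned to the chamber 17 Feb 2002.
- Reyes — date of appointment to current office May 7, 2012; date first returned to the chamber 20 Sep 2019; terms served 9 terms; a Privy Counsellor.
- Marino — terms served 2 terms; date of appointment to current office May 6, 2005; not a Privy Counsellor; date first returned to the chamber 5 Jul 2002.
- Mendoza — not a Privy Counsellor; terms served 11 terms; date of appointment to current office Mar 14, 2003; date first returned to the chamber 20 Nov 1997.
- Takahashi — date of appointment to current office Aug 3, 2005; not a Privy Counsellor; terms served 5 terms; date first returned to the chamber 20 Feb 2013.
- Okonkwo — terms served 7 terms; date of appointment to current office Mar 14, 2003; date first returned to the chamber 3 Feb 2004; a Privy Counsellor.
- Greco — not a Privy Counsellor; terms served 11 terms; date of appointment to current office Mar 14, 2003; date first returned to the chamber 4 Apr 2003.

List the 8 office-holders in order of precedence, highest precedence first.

By date of appointment to current office (earlier first): Mendoza, Ivanova, Greco and Okonkwo (each Mar 14, 2003); then Brennan and Marino (both May 6, 2005); then Takahashi (Aug 3, 2005); then Reyes (May 7, 2012).
Among Mendoza, Ivanova, Greco and Okonkwo, by date first returned to the chamber (earlier first): Mendoza (20 Nov 1997) before Ivanova (17 Feb 2002) before Greco (4 Apr 2003) before Okonkwo (3 Feb 2004).
Among Brennan and Marino, by date first returned to the chamber (earlier first): Brennan (6 Sep 1999) before Marino (5 Jul 2002).
Full order: Mendoza, Ivanova, Greco, Okonkwo, Brennan, Marino, Takahashi, Reyes.

Mendoza, Ivanova, Greco, Okonkwo, Brennan, Marino, Takahashi, Reyes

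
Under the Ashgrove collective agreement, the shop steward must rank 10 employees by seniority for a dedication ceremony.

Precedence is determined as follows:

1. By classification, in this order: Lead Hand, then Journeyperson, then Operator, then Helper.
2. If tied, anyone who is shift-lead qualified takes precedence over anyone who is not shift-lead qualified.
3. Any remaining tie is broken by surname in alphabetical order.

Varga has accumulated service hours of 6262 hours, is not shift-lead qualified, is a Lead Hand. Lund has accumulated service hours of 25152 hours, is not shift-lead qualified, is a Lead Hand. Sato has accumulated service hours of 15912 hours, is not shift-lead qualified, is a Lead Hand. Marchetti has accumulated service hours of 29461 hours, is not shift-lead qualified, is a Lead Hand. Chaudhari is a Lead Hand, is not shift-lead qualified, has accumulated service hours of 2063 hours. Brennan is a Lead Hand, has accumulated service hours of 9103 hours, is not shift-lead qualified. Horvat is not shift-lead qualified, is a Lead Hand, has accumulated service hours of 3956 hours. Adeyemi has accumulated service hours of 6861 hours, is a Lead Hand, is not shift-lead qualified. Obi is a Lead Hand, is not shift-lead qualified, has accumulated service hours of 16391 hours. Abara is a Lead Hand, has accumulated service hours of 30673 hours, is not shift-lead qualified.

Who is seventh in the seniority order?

Marchetti

By classification: Abara, Adeyemi, Brennan, Chaudhari, Horvat, Lund, Marchetti, Obi, Sato and Varga (Lead Hand).
Abara, Adeyemi, Brennan, Chaudhari, Horvat, Lund, Marchetti, Obi, Sato and Varga are each not shift-lead qualified, so the next rule applies.
Among Abara, Adeyemi, Brennan, Chaudhari, Horvat, Lund, Marchetti, Obi, Sato and Varga, alphabetically by surname: Abara before Adeyemi before Brennan before Chaudhari before Horvat before Lund before Marchetti before Obi before Sato before Varga.
Order: Abara, Adeyemi, Brennan, Chaudhari, Horvat, Lund, Marchetti, Obi, Sato, Varga.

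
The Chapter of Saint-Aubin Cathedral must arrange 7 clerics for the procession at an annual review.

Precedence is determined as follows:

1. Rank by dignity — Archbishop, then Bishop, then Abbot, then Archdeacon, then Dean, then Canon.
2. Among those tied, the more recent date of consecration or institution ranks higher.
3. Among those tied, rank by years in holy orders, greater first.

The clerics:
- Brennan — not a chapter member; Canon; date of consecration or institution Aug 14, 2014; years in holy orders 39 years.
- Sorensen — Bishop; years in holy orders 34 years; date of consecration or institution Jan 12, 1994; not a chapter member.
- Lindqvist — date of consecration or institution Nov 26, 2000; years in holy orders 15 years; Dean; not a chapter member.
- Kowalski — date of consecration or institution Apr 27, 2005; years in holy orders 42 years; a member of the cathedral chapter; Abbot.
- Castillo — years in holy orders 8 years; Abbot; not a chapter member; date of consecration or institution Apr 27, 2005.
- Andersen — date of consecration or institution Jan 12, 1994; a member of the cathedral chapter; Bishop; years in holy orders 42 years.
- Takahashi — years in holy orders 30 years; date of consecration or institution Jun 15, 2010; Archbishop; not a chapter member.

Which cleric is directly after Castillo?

Lindqvist

By dignity: Takahashi (Archbishop); then Andersen and Sorensen (Bishop); then Kowalski and Castillo (Abbot); then Lindqvist (Dean); then Brennan (Canon).
Andersen and Sorensen both have date of consecration or institution Jan 12, 1994, so the next rule applies.
Among Andersen and Sorensen, by years in holy orders (higher first): Andersen (42 years) before Sorensen (34 years).
Kowalski and Castillo both have date of consecration or institution Apr 27, 2005, so the next rule applies.
Among Kowalski and Castillo, by years in holy orders (higher first): Kowalski (42 years) before Castillo (8 years).
Order: Takahashi, Andersen, Sorensen, Kowalski, Castillo, Lindqvist, Brennan.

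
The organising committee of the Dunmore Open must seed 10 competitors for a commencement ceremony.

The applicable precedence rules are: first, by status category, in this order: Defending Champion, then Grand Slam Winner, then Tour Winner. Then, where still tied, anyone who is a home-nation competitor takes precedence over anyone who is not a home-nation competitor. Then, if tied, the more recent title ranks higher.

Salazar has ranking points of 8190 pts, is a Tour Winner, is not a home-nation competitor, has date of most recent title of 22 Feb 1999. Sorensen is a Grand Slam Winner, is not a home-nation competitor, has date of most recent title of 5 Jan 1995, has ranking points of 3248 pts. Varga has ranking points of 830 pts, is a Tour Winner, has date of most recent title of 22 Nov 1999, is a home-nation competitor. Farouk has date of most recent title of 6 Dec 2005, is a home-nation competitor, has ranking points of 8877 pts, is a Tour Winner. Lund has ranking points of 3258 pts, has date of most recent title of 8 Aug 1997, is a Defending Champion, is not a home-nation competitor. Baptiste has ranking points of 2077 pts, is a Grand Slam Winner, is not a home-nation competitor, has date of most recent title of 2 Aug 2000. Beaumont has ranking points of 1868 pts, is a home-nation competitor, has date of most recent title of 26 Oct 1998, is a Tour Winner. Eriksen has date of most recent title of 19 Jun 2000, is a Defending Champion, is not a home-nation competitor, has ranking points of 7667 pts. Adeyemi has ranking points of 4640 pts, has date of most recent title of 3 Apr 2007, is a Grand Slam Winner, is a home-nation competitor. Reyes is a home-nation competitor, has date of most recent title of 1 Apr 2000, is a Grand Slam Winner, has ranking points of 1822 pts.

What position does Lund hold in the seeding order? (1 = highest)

By status category: Eriksen and Lund (Defending Champion); then Adeyemi, Reyes, Baptiste and Sorensen (Grand Slam Winner); then Farouk, Varga, Beaumont and Salazar (Tour Winner).
Eriksen and Lund are each not a home-nation competitor, so the next rule applies.
Among Eriksen and Lund, by date of most recent title (later first): Eriksen (19 Jun 2000) before Lund (8 Aug 1997).
Among Adeyemi, Reyes, Baptiste and Sorensen, a home-nation competitor before not a home-nation competitor: Adeyemi and Reyes (a home-nation competitor) before Baptiste and Sorensen (not a home-nation competitor).
Among Adeyemi and Reyes, by date of most recent title (later first): Adeyemi (3 Apr 2007) before Reyes (1 Apr 2000).
Among Baptiste and Sorensen, by date of most recent title (later first): Baptiste (2 Aug 2000) before Sorensen (5 Jan 1995).
Among Farouk, Varga, Beaumont and Salazar, a home-nation competitor before not a home-nation competitor: Farouk, Varga and Beaumont (a home-nation competitor) before Salazar (not a home-nation competitor).
Among Farouk, Varga and Beaumont, by date of most recent title (later first): Farouk (6 Dec 2005) before Varga (22 Nov 1999) before Beaumont (26 Oct 1998).
Order: Eriksen, Lund, Adeyemi, Reyes, Baptiste, Sorensen, Farouk, Varga, Beaumont, Salazar. So position 2.

2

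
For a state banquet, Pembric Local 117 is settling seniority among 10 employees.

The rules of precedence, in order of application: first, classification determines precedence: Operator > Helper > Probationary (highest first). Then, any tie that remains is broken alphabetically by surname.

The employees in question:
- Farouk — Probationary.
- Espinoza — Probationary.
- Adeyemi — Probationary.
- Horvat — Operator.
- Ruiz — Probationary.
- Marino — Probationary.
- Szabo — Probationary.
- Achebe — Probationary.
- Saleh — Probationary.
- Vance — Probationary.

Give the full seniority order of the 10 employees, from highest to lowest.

Horvat, Achebe, Adeyemi, Espinoza, Farouk, Marino, Ruiz, Saleh, Szabo, Vance

By classification: Horvat (Operator); then Achebe, Adeyemi, Espinoza, Farouk, Marino, Ruiz, Saleh, Szabo and Vance (Probationary).
Among Achebe, Adeyemi, Espinoza, Farouk, Marino, Ruiz, Saleh, Szabo and Vance, alphabetically by surname: Achebe before Adeyemi before Espinoza before Farouk before Marino before Ruiz before Saleh before Szabo before Vance.
Full order: Horvat, Achebe, Adeyemi, Espinoza, Farouk, Marino, Ruiz, Saleh, Szabo, Vance.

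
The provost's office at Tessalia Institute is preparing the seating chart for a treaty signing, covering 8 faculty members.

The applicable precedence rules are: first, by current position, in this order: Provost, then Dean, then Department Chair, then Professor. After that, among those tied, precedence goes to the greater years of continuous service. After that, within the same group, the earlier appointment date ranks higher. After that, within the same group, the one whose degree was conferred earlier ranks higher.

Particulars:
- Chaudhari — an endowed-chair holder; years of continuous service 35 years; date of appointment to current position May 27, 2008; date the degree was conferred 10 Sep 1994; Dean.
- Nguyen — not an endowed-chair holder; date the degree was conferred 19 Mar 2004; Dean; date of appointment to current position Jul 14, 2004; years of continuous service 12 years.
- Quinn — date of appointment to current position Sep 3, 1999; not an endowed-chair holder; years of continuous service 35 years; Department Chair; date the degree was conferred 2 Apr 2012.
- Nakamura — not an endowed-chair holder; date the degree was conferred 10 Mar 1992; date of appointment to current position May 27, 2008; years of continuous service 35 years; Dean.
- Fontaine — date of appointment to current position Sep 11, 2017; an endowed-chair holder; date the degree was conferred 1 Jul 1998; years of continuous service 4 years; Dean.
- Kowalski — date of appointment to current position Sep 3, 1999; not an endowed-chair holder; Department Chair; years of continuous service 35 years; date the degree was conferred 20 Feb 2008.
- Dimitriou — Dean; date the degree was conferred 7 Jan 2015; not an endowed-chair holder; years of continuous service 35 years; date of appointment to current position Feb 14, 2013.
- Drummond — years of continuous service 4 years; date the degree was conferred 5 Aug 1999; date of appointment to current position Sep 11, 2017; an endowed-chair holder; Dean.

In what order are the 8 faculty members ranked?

By current position: Nakamura, Chaudhari, Dimitriou, Nguyen, Fontaine and Drummond (Dean); then Kowalski and Quinn (Department Chair).
Among Nakamura, Chaudhari, Dimitriou, Nguyen, Fontaine and Drummond, by years of continuous service (higher first): Nakamura, Chaudhari and Dimitriou (35 years) before Nguyen (12 years) before Fontaine and Drummond (4 years).
Among Nakamura, Chaudhari and Dimitriou, by date of appointment to current position (earlier first): Nakamura and Chaudhari (May 27, 2008) before Dimitriou (Feb 14, 2013).
Among Nakamura and Chaudhari, by date the degree was conferred (earlier first): Nakamura (10 Mar 1992) before Chaudhari (10 Sep 1994).
Fontaine and Drummond both have date of appointment to current position Sep 11, 2017, so the next rule applies.
Among Fontaine and Drummond, by date the degree was conferred (earlier first): Fontaine (1 Jul 1998) before Drummond (5 Aug 1999).
Kowalski and Quinn both have years of continuous service 35 years, so the next rule applies.
Kowalski and Quinn both have date of appointment to current position Sep 3, 1999, so the next rule applies.
Among Kowalski and Quinn, by date the degree was conferred (earlier first): Kowalski (20 Feb 2008) before Quinn (2 Apr 2012).
Full order: Nakamura, Chaudhari, Dimitriou, Nguyen, Fontaine, Drummond, Kowalski, Quinn.

Nakamura, Chaudhari, Dimitriou, Nguyen, Fontaine, Drummond, Kowalski, Quinn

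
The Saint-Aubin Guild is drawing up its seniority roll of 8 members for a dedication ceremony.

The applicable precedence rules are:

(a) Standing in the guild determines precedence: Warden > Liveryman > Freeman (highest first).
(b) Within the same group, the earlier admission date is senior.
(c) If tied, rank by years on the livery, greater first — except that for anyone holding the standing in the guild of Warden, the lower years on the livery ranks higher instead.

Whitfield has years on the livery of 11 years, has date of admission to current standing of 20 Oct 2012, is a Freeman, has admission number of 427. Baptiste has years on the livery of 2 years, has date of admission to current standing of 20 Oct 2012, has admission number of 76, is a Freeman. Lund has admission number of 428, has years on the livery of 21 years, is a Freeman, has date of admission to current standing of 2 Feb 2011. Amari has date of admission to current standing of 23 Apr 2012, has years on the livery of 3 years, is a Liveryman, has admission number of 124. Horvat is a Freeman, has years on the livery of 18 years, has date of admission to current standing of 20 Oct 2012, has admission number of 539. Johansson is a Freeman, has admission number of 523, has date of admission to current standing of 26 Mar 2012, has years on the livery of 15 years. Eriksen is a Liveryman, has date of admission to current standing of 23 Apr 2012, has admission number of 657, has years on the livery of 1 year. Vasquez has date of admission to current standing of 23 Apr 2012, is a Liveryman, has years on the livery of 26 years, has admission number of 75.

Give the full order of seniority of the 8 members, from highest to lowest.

By standing in the guild: Vasquez, Amari and Eriksen (Liveryman); then Lund, Johansson, Horvat, Whitfield and Baptiste (Freeman).
Vasquez, Amari and Eriksen all have date of admission to current standing 23 Apr 2012, so the next rule applies.
Among Vasquez, Amari and Eriksen, by years on the livery (higher first): Vasquez (26 years) before Amari (3 years) before Eriksen (1 year).
Among Lund, Johansson, Horvat, Whitfield and Baptiste, by date of admission to current standing (earlier first): Lund (2 Feb 2011) before Johansson (26 Mar 2012) before Horvat, Whitfield and Baptiste (20 Oct 2012).
Among Horvat, Whitfield and Baptiste, by years on the livery (higher first): Horvat (18 years) before Whitfield (11 years) before Baptiste (2 years).
Full order: Vasquez, Amari, Eriksen, Lund, Johansson, Horvat, Whitfield, Baptiste.

Vasquez, Amari, Eriksen, Lund, Johansson, Horvat, Whitfield, Baptiste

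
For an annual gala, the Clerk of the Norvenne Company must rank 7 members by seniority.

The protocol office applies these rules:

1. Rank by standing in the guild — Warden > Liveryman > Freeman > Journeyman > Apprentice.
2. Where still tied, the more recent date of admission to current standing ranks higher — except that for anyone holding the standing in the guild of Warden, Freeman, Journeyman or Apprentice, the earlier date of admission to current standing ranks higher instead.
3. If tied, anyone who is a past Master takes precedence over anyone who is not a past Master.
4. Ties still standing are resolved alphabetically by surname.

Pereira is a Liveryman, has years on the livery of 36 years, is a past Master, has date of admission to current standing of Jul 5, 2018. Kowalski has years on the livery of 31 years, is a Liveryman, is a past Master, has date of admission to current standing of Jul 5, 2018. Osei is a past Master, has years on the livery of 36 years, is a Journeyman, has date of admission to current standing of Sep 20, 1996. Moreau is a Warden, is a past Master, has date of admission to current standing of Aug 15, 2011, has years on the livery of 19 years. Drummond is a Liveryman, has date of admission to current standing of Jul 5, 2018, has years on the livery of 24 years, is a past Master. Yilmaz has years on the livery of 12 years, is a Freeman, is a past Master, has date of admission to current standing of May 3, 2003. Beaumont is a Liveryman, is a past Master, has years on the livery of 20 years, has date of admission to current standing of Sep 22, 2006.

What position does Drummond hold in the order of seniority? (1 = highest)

By standing in the guild: Moreau (Warden); then Drummond, Kowalski, Pereira and Beaumont (Liveryman); then Yilmaz (Freeman); then Osei (Journeyman).
Among Drummond, Kowalski, Pereira and Beaumont, by date of admission to current standing (later first): Drummond, Kowalski and Pereira (Jul 5, 2018) before Beaumont (Sep 22, 2006).
Drummond, Kowalski and Pereira are each a past Master, so the next rule applies.
Among Drummond, Kowalski and Pereira, alphabetically by surname: Drummond before Kowalski before Pereira.
Order: Moreau, Drummond, Kowalski, Pereira, Beaumont, Yilmaz, Osei. So position 2.

2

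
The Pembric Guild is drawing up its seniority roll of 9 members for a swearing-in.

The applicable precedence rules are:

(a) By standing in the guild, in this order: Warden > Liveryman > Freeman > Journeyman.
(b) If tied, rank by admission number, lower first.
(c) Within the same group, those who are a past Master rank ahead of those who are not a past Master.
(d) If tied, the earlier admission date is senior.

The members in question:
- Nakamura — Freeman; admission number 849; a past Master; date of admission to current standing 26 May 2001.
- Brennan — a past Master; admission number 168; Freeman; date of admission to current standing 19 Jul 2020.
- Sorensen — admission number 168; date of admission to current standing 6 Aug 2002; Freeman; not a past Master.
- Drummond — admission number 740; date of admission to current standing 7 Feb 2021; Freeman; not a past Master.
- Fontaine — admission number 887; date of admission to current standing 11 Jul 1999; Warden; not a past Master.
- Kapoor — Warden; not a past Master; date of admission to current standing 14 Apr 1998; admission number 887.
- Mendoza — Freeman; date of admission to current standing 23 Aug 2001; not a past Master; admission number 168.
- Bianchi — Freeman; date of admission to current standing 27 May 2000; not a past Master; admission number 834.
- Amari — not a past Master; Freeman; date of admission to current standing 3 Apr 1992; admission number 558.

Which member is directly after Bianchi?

By standing in the guild: Kapoor and Fontaine (Warden); then Brennan, Mendoza, Sorensen, Amari, Drummond, Bianchi and Nakamura (Freeman).
Kapoor and Fontaine both have admission number 887, so the next rule applies.
Kapoor and Fontaine are each not a past Master, so the next rule applies.
Among Kapoor and Fontaine, by date of admission to current standing (earlier first): Kapoor (14 Apr 1998) before Fontaine (11 Jul 1999).
Among Brennan, Mendoza, Sorensen, Amari, Drummond, Bianchi and Nakamura, by admission number (lower first): Brennan, Mendoza and Sorensen (168) before Amari (558) before Drummond (740) before Bianchi (834) before Nakamura (849).
Among Brennan, Mendoza and Sorensen, a past Master before not a past Master: Brennan (a past Master) before Mendoza and Sorensen (not a past Master).
Among Mendoza and Sorensen, by date of admission to current standing (earlier first): Mendoza (23 Aug 2001) before Sorensen (6 Aug 2002).
Order: Kapoor, Fontaine, Brennan, Mendoza, Sorensen, Amari, Drummond, Bianchi, Nakamura.

Nakamura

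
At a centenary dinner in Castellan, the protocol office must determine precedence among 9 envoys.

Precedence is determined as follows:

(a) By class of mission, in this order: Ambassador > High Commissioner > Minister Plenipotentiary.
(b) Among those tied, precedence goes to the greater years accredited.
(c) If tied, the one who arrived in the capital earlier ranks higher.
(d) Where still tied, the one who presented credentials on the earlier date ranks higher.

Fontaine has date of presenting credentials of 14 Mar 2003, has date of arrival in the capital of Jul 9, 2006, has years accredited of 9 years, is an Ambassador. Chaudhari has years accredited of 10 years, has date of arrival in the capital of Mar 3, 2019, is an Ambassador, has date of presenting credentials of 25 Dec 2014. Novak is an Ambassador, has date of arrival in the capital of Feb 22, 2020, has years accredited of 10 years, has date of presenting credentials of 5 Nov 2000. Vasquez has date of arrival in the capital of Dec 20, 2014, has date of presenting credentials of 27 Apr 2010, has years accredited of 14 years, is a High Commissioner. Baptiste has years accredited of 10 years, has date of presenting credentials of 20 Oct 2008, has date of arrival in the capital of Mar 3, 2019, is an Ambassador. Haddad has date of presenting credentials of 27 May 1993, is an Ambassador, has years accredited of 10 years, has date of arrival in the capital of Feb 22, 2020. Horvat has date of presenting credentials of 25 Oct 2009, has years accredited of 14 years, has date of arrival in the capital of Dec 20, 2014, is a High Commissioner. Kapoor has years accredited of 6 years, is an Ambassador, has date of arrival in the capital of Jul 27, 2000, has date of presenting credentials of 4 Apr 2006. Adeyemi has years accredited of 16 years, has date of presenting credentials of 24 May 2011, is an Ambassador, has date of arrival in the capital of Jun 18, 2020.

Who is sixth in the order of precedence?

Fontaine

By class of mission: Adeyemi, Baptiste, Chaudhari, Haddad, Novak, Fontaine and Kapoor (Ambassador); then Horvat and Vasquez (High Commissioner).
Among Adeyemi, Baptiste, Chaudhari, Haddad, Novak, Fontaine and Kapoor, by years accredited (higher first): Adeyemi (16 years) before Baptiste, Chaudhari, Haddad and Novak (10 years) before Fontaine (9 years) before Kapoor (6 years).
Among Baptiste, Chaudhari, Haddad and Novak, by date of arrival in the capital (earlier first): Baptiste and Chaudhari (Mar 3, 2019) before Haddad and Novak (Feb 22, 2020).
Among Baptiste and Chaudhari, by date of presenting credentials (earlier first): Baptiste (20 Oct 2008) before Chaudhari (25 Dec 2014).
Among Haddad and Novak, by date of presenting credentials (earlier first): Haddad (27 May 1993) before Novak (5 Nov 2000).
Horvat and Vasquez both have years accredited 14 years, so the next rule applies.
Horvat and Vasquez both have date of arrival in the capital Dec 20, 2014, so the next rule applies.
Among Horvat and Vasquez, by date of presenting credentials (earlier first): Horvat (25 Oct 2009) before Vasquez (27 Apr 2010).
Order: Adeyemi, Baptiste, Chaudhari, Haddad, Novak, Fontaine, Kapoor, Horvat, Vasquez.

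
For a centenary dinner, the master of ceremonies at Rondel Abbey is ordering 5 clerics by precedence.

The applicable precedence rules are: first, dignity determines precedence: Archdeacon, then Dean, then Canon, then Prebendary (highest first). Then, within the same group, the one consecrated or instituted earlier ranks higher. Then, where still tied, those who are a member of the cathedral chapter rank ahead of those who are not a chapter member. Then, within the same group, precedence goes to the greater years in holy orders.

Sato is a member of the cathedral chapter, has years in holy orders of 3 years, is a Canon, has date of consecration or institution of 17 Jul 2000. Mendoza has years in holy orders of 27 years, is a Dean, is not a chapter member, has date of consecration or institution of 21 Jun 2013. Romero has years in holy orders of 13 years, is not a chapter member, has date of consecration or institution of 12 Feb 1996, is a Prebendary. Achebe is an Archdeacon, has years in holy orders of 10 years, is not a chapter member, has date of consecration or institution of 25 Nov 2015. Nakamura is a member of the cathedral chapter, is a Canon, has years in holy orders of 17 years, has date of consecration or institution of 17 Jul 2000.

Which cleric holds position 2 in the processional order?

By dignity: Achebe (Archdeacon); then Mendoza (Dean); then Nakamura and Sato (Canon); then Romero (Prebendary).
Nakamura and Sato both have date of consecration or institution 17 Jul 2000, so the next rule applies.
Nakamura and Sato are each a member of the cathedral chapter, so the next rule applies.
Among Nakamura and Sato, by years in holy orders (higher first): Nakamura (17 years) before Sato (3 years).
Order: Achebe, Mendoza, Nakamura, Sato, Romero.

Mendoza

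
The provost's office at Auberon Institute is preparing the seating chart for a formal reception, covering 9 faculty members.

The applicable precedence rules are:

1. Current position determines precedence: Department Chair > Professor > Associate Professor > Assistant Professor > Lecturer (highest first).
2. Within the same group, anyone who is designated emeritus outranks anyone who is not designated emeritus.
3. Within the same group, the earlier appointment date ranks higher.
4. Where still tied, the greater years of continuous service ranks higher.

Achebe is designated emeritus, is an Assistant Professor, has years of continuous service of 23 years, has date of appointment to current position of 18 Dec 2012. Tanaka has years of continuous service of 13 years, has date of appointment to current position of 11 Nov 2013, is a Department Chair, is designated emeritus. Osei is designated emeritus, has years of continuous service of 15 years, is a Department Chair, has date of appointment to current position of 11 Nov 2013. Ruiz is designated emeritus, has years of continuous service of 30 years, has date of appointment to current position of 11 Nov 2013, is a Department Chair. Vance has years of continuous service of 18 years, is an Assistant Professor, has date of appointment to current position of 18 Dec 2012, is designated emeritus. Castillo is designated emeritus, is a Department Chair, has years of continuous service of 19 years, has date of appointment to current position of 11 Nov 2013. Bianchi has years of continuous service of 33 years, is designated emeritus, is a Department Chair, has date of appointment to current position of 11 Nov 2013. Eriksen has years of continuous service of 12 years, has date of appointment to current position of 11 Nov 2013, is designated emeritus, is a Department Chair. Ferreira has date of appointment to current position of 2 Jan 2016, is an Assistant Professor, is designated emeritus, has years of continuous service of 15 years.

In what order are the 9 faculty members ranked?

Bianchi, Ruiz, Castillo, Osei, Tanaka, Eriksen, Achebe, Vance, Ferreira

By current position: Bianchi, Ruiz, Castillo, Osei, Tanaka and Eriksen (Department Chair); then Achebe, Vance and Ferreira (Assistant Professor).
Bianchi, Ruiz, Castillo, Osei, Tanaka and Eriksen are each designated emeritus, so the next rule applies.
Bianchi, Ruiz, Castillo, Osei, Tanaka and Eriksen all have date of appointment to current position 11 Nov 2013, so the next rule applies.
Among Bianchi, Ruiz, Castillo, Osei, Tanaka and Eriksen, by years of continuous service (higher first): Bianchi (33 years) before Ruiz (30 years) before Castillo (19 years) before Osei (15 years) before Tanaka (13 years) before Eriksen (12 years).
Achebe, Vance and Ferreira are each designated emeritus, so the next rule applies.
Among Achebe, Vance and Ferreira, by date of appointment to current position (earlier first): Achebe and Vance (18 Dec 2012) before Ferreira (2 Jan 2016).
Among Achebe and Vance, by years of continuous service (higher first): Achebe (23 years) before Vance (18 years).
Full order: Bianchi, Ruiz, Castillo, Osei, Tanaka, Eriksen, Achebe, Vance, Ferreira.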